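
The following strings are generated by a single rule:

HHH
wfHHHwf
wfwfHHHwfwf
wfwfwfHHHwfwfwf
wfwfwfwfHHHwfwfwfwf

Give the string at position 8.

Each term wraps the previous one in wf on the left and wf on the right.
From wfwfwfwfHHHwfwfwfwf, 3 further steps: wfwfwfwfHHHwfwfwfwf → wfwfwfwfwfHHHwfwfwfwfwf → wfwfwfwfwfwfHHHwfwfwfwfwfwf → (answer).

wfwfwfwfwfwfwfHHHwfwfwfwfwfwfwf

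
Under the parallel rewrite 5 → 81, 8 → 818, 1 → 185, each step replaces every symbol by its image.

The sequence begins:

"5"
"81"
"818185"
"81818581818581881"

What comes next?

Rewriting the 17 symbols of 81818581818581881 one by one yields 818 185 818 185 818 81 818 185 818 185 818 81 818 185 818 818 185; concatenated:

8181858181858188181818581818581881818185818818185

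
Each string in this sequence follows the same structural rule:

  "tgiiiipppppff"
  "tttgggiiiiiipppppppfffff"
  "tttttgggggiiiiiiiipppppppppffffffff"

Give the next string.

tttttttgggggggiiiiiiiiiipppppppppppfffffffffff

Reading off run lengths: t runs 1, 3, 5; g runs 1, 3, 5; i runs 4, 6, 8; p runs 5, 7, 9; f runs 2, 5, 8 — each is linear in n (n = 1, 2, …).
At n = 4 the blocks have lengths 7, 7, 10, 11, 11.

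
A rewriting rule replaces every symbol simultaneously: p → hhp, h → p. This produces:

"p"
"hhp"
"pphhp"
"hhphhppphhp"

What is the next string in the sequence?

Apply φ to hhphhppphhp symbol by symbol: h→p, h→p, p→hhp, h→p, h→p, p→hhp, p→hhp, p→hhp, h→p, h→p, p→hhp; joined: p p hhp p p hhp hhp hhp p p hhp.

pphhppphhphhphhppphhp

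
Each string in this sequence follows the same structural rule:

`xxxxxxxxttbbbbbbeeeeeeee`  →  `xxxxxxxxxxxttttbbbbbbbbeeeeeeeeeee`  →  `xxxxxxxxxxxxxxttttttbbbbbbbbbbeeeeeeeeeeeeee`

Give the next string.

Reading off run lengths: x runs 8, 11, 14; t runs 2, 4, 6; b runs 6, 8, 10; e runs 8, 11, 14 — each is linear in n, where the shown terms are n = 2, 3, 4.
For the next term, n = 5, so the run lengths are 17, 8, 12, 17.

xxxxxxxxxxxxxxxxxttttttttbbbbbbbbbbbbeeeeeeeeeeeeeeeee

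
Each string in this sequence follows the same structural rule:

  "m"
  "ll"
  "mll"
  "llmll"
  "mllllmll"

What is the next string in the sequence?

llmllmllllmll

Each term (from the third on) is the two preceding terms concatenated in order: term 3 = m·ll = mll.
The next term joins llmll and mllllmll.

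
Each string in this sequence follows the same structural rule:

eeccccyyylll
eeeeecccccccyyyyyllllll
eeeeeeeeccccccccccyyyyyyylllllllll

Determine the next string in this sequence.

eeeeeeeeeeecccccccccccccyyyyyyyyyllllllllllll

Reading off run lengths: e runs 2, 5, 8; c runs 4, 7, 10; y runs 3, 5, 7; l runs 3, 6, 9 — each is linear in n (n = 1, 2, …).
At n = 4 the blocks have lengths 11, 13, 9, 12.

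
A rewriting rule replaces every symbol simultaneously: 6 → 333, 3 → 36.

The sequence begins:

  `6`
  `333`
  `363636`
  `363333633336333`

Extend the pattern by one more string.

Replace each of the 15 characters of 363333633336333 in place — 36 333 36 36 36 36 333 36 36 36 36 333 36 36 36 — and concatenate.

363333636363633336363636333363636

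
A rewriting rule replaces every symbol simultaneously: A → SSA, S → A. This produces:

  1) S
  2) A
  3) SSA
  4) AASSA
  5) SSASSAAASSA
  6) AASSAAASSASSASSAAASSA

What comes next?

SSASSAAASSASSASSAAASSAAASSAAASSASSASSAAASSA

Replace each of the 21 characters of AASSAAASSASSASSAAASSA in place — SSA SSA A A SSA SSA SSA A A SSA A A SSA A A SSA SSA SSA A A SSA — and concatenate.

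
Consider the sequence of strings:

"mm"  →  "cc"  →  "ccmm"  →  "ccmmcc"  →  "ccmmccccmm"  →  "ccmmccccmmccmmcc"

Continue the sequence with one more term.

ccmmccccmmccmmccccmmccccmm

Each term (from the third on) is the previous term followed by the one before it: term 3 = cc·mm = ccmm.
The next term joins ccmmccccmmccmmcc and ccmmccccmm.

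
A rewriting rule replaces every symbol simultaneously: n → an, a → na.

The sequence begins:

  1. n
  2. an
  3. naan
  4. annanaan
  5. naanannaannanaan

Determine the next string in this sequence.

Replace each of the 16 characters of naanannaannanaan in place — an na na an na an an na na an an na an na na an — and concatenate.

annanaannaanannanaanannaannanaan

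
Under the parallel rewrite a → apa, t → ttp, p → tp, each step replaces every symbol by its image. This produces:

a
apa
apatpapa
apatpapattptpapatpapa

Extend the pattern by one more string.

φ(apatpapattptpapatpapa) expands symbol-by-symbol to apa tp apa ttp tp apa tp apa ttp ttp tp ttp tp apa tp apa ttp tp apa tp apa; joining the 21 pieces gives the next term.

apatpapattptpapatpapattpttptpttptpapatpapattptpapatpapa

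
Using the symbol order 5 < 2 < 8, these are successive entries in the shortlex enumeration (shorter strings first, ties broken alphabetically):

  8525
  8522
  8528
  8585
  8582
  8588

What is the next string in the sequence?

The successor of 8588 increments the rightmost position that isn't already 8 and resets every position after it to 5.

8255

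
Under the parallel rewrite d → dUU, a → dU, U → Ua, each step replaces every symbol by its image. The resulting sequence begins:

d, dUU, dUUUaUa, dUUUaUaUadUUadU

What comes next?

Replace each of the 15 characters of dUUUaUaUadUUadU in place — dUU Ua Ua Ua dU Ua dU Ua dU dUU Ua Ua dU dUU Ua — and concatenate.

dUUUaUaUadUUadUUadUdUUUaUadUdUUUa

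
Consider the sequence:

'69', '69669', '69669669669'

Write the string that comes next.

69669669669669669669669

s(k+1) = s(k)·6·s(k) — each term doubles the last with '6' between the halves.
So the next term is two copies of 69669669669 with '6' between the halves.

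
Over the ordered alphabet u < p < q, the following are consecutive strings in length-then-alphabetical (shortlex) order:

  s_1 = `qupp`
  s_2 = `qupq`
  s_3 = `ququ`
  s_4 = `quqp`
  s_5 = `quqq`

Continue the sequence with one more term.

Find the rightmost character of quqq below q, bump it to the next letter, and reset everything to its right to u.

qpuu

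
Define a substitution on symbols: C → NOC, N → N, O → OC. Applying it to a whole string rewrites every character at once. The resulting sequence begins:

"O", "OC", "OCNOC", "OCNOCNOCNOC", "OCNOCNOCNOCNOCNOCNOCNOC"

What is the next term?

OCNOCNOCNOCNOCNOCNOCNOCNOCNOCNOCNOCNOCNOCNOCNOC

Applying the rule to each of the 23 symbols of OCNOCNOCNOCNOCNOCNOCNOC gives the pieces OC NOC N OC NOC N OC NOC N OC NOC N OC NOC N OC NOC N OC NOC N OC NOC, which concatenate to the answer.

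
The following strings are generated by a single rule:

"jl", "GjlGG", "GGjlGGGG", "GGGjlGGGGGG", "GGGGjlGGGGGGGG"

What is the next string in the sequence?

Each term wraps the previous one in G on the left and GG on the right.
Applying this once more to GGGGjlGGGGGGGG:

GGGGGjlGGGGGGGGGG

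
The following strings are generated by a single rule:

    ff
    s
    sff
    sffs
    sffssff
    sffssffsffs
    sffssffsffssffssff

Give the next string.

Each term (from the third on) is the previous term followed by the one before it: term 3 = s·ff = sff.
So term 8 is sffssffsffssffssff·sffssffsffs.

sffssffsffssffssffsffssffsffs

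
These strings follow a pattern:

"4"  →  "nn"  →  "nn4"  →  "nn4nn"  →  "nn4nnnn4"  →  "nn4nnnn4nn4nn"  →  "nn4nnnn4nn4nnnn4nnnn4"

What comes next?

nn4nnnn4nn4nnnn4nnnn4nn4nnnn4nn4nn

From term 3 onward, concatenate the last term with the second-to-last: nn·4 = nn4, nn4·nn = nn4nn, …
Continuing: nn4nnnn4nn4nnnn4nnnn4 · nn4nnnn4nn4nn gives term 8.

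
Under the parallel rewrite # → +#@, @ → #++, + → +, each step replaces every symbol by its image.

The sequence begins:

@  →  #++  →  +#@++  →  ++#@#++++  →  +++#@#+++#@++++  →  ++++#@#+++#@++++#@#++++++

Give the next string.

+++++#@#+++#@++++#@#+++++++#@#+++#@++++++

Applying the rule to each of the 25 symbols of ++++#@#+++#@++++#@#++++++ gives the pieces + + + + +#@ #++ +#@ + + + +#@ #++ + + + + +#@ #++ +#@ + + + + + +, which concatenate to the answer.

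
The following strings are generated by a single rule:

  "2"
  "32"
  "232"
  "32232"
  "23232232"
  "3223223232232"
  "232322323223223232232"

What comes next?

3223223232232232322323223223232232

From term 3 onward, concatenate the second-to-last term with the last: 2·32 = 232, 32·232 = 32232, …
Continuing: 3223223232232 · 232322323223223232232 gives term 8.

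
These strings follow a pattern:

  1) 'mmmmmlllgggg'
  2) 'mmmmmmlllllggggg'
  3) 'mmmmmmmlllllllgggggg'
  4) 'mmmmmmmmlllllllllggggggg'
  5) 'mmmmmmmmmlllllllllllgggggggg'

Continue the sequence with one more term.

mmmmmmmmmmlllllllllllllggggggggg

The n-th term is n+3 m's then 2n-1 l's then n+2 g's, where the shown terms are n = 2, 3, 4, 5, 6.
Setting n = 7 gives 10, 13, 9 characters in each block.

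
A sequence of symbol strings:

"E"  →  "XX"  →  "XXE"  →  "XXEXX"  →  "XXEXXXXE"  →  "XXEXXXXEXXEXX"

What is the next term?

This is a Fibonacci-style word recurrence s(k) = s(k−1)·s(k−2): e.g. XX·E = XXE.
So term 7 is XXEXXXXEXXEXX·XXEXXXXE.

XXEXXXXEXXEXXXXEXXXXE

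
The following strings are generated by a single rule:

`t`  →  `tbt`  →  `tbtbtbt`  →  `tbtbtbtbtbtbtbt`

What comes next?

Every step duplicates the string with 'b' between the halves.
So the next term is two copies of tbtbtbtbtbtbtbt with 'b' between the halves.

tbtbtbtbtbtbtbtbtbtbtbtbtbtbtbt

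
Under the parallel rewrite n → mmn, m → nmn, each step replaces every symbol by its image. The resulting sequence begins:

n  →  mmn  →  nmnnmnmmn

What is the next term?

mmnnmnmmnmmnnmnmmnnmnnmnmmn

Expanding nmnnmnmmn: n→mmn, m→nmn, n→mmn, n→mmn, m→nmn, n→mmn, m→nmn, m→nmn, n→mmn. Concatenated: mmn nmn mmn mmn nmn mmn nmn nmn mmn.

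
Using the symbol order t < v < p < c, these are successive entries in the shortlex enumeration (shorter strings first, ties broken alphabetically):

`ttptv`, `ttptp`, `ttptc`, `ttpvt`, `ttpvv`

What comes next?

ttpvp

The successor of ttpvv increments the rightmost position that isn't already c and resets every position after it to t.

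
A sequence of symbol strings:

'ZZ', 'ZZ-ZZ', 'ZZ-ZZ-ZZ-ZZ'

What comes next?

s(k+1) = s(k)·-·s(k) — each term doubles the last with '-' between the halves.
Doubling ZZ-ZZ-ZZ-ZZ with '-' between the halves:

ZZ-ZZ-ZZ-ZZ-ZZ-ZZ-ZZ-ZZ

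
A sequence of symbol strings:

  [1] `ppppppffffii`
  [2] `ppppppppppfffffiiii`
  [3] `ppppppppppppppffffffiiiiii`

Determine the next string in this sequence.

Reading off run lengths: p runs 6, 10, 14; f runs 4, 5, 6; i runs 2, 4, 6 — each is linear in n (n = 1, 2, …).
At n = 4 the blocks have lengths 18, 7, 8.

ppppppppppppppppppfffffffiiiiiiii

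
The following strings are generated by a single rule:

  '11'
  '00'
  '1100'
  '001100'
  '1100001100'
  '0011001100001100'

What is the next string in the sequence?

From term 3 onward, concatenate the second-to-last term with the last: 11·00 = 1100, 00·1100 = 001100, …
Continuing: 1100001100 · 0011001100001100 gives term 7.

11000011000011001100001100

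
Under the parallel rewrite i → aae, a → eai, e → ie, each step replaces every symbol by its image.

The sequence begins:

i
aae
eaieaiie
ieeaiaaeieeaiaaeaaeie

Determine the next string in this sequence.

Applying the rule to each of the 21 symbols of ieeaiaaeieeaiaaeaaeie gives the pieces aae ie ie eai aae eai eai ie aae ie ie eai aae eai eai ie eai eai ie aae ie, which concatenate to the answer.

aaeieieeaiaaeeaieaiieaaeieieeaiaaeeaieaiieeaieaiieaaeie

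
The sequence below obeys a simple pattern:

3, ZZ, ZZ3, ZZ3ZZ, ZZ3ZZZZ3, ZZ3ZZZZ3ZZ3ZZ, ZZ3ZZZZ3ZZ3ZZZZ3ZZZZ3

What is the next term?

ZZ3ZZZZ3ZZ3ZZZZ3ZZZZ3ZZ3ZZZZ3ZZ3ZZ

From term 3 onward, concatenate the last term with the second-to-last: ZZ·3 = ZZ3, ZZ3·ZZ = ZZ3ZZ, …
The next term joins ZZ3ZZZZ3ZZ3ZZZZ3ZZZZ3 and ZZ3ZZZZ3ZZ3ZZ.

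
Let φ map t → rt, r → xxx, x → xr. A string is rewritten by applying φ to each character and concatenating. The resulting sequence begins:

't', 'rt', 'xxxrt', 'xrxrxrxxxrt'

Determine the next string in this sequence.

xrxxxxrxxxxrxxxxrxrxrxxxrt

Apply φ to xrxrxrxxxrt symbol by symbol: x→xr, r→xxx, x→xr, r→xxx, x→xr, r→xxx, x→xr, x→xr, x→xr, r→xxx, t→rt; joined: xr xxx xr xxx xr xxx xr xr xr xxx rt.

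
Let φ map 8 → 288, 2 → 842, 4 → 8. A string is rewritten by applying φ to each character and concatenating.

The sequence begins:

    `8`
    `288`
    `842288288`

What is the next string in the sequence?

Apply φ to 842288288 symbol by symbol: 8→288, 4→8, 2→842, 2→842, 8→288, 8→288, 2→842, 8→288, 8→288; joined: 288 8 842 842 288 288 842 288 288.

2888842842288288842288288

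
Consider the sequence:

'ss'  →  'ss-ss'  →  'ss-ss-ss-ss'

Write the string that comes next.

s(k+1) = s(k)·-·s(k) — each term doubles the last with '-' between the halves.
One more doubling of ss-ss-ss-ss gives the answer.

ss-ss-ss-ss-ss-ss-ss-ss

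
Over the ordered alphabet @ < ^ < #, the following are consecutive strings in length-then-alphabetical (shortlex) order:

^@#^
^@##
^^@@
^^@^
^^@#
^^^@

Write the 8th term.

^^^#

Advancing 2 positions from ^^^@ through ^^^@ → ^^^^ reaches term 8.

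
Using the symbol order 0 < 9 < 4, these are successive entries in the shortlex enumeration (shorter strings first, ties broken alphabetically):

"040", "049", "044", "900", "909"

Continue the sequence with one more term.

904

The successor of 909 increments the rightmost position that isn't already 4 and resets every position after it to 0.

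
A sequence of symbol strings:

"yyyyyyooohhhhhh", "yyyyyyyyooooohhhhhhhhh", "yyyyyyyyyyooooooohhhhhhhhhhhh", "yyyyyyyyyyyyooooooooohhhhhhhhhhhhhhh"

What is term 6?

yyyyyyyyyyyyyyyyooooooooooooohhhhhhhhhhhhhhhhhhhhh

Reading off run lengths: y runs 6, 8, 10, 12; o runs 3, 5, 7, 9; h runs 6, 9, 12, 15 — each is linear in n, where the shown terms are n = 2, 3, 4, 5.
Setting n = 7 gives 16, 13, 21 characters in each block.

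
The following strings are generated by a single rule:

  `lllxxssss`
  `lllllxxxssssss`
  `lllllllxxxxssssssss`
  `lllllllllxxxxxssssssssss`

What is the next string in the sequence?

lllllllllllxxxxxxssssssssssss

Each string has the form l^{2n-1} x^{n} s^{2n}, where the shown terms are n = 2, 3, 4, 5.
Setting n = 6 gives 11, 6, 12 characters in each block.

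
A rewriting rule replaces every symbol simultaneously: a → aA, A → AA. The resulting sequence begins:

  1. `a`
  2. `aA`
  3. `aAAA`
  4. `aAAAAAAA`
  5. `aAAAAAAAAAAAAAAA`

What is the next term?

Replace each of the 16 characters of aAAAAAAAAAAAAAAA in place — aA AA AA AA AA AA AA AA AA AA AA AA AA AA AA AA — and concatenate.

aAAAAAAAAAAAAAAAAAAAAAAAAAAAAAAA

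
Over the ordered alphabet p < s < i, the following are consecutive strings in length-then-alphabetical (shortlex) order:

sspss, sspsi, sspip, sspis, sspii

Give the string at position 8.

ssspi

Continuing the enumeration 3 steps past sspii: sspii → ssspp → sssps → (answer).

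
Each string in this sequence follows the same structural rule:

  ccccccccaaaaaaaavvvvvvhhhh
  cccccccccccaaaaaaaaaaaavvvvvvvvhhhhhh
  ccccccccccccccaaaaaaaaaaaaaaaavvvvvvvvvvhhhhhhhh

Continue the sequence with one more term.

Term n consists of 3n+2 c's, followed by 4n a's, followed by 2n+2 v's, followed by 2n h's, where the shown terms are n = 2, 3, 4.
Setting n = 5 gives 17, 20, 12, 10 characters in each block.

cccccccccccccccccaaaaaaaaaaaaaaaaaaaavvvvvvvvvvvvhhhhhhhhhh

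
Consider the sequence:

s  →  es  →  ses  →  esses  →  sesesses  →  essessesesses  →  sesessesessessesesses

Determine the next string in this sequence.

essessesessessesessesessessesesses

Each term (from the third on) is the two preceding terms concatenated in order: term 3 = s·es = ses.
So term 8 is essessesesses·sesessesessessesesses.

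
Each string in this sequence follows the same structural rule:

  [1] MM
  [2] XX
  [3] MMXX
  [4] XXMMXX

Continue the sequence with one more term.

MMXXXXMMXX

From term 3 onward, concatenate the second-to-last term with the last: MM·XX = MMXX, XX·MMXX = XXMMXX, …
Continuing: MMXX · XXMMXX gives term 5.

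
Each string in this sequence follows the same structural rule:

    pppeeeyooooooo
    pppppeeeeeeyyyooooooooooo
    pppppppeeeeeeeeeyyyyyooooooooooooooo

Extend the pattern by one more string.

pppppppppeeeeeeeeeeeeyyyyyyyooooooooooooooooooo

Reading off run lengths: p runs 3, 5, 7; e runs 3, 6, 9; y runs 1, 3, 5; o runs 7, 11, 15 — each is linear in n (n = 1, 2, …).
Setting n = 4 gives 9, 12, 7, 19 characters in each block.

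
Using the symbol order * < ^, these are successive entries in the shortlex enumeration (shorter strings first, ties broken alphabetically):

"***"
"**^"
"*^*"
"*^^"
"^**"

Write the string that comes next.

Find the rightmost character of ^** below ^, bump it to the next letter, and reset everything to its right to *.

^*^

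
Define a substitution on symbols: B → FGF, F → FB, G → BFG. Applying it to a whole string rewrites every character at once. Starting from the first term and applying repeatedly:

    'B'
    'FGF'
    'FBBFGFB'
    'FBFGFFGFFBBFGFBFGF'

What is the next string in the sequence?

Applying the rule to each of the 18 symbols of FBFGFFGFFBBFGFBFGF gives the pieces FB FGF FB BFG FB FB BFG FB FB FGF FGF FB BFG FB FGF FB BFG FB, which concatenate to the answer.

FBFGFFBBFGFBFBBFGFBFBFGFFGFFBBFGFBFGFFBBFGFB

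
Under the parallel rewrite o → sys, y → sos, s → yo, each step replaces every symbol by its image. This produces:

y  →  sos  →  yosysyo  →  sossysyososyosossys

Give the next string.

yosysyoyososyosossysyosysyosossysyosysyoyososyo

φ(sossysyososyosossys) expands symbol-by-symbol to yo sys yo yo sos yo sos sys yo sys yo sos sys yo sys yo yo sos yo; joining the 19 pieces gives the next term.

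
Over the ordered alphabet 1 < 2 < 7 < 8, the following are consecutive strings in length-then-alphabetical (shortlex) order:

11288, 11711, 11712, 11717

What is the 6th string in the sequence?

11721

Continuing the enumeration 2 steps past 11717: 11717 → 11718 → (answer).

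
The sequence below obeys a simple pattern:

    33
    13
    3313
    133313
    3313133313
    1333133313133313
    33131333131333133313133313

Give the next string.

133313331313331333131333131333133313133313

From term 3 onward, concatenate the second-to-last term with the last: 33·13 = 3313, 13·3313 = 133313, …
The next term joins 1333133313133313 and 33131333131333133313133313.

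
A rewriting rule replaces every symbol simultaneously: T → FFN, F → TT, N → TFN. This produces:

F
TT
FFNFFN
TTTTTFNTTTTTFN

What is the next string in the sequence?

Rewriting the 14 symbols of TTTTTFNTTTTTFN one by one yields FFN FFN FFN FFN FFN TT TFN FFN FFN FFN FFN FFN TT TFN; concatenated:

FFNFFNFFNFFNFFNTTTFNFFNFFNFFNFFNFFNTTTFN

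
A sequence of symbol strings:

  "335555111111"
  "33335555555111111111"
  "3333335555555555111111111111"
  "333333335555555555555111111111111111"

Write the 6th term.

3333333333335555555555555555555111111111111111111111

The n-th term is 2n 3's then 3n+1 5's then 3n+3 1's (n = 1, 2, …).
For term 6, n = 6, so the run lengths are 12, 19, 21.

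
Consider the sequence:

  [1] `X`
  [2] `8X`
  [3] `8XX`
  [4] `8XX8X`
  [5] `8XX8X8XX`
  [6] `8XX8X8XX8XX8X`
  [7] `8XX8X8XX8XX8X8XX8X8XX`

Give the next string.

8XX8X8XX8XX8X8XX8X8XX8XX8X8XX8XX8X

This is a Fibonacci-style word recurrence s(k) = s(k−1)·s(k−2): e.g. 8X·X = 8XX.
The next term joins 8XX8X8XX8XX8X8XX8X8XX and 8XX8X8XX8XX8X.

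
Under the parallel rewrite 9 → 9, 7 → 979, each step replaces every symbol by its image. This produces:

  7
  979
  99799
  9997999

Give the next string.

Apply φ to 9997999 symbol by symbol: 9→9, 9→9, 9→9, 7→979, 9→9, 9→9, 9→9; joined: 9 9 9 979 9 9 9.

999979999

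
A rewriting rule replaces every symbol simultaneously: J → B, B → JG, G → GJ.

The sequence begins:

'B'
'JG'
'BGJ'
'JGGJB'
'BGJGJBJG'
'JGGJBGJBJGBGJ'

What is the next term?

Rewriting the 13 symbols of JGGJBGJBJGBGJ one by one yields B GJ GJ B JG GJ B JG B GJ JG GJ B; concatenated:

BGJGJBJGGJBJGBGJJGGJB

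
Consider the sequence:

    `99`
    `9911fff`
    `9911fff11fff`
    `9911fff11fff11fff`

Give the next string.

The strings grow by a fixed suffix 11fff each time.
Applying this once more to 9911fff11fff11fff:

9911fff11fff11fff11fff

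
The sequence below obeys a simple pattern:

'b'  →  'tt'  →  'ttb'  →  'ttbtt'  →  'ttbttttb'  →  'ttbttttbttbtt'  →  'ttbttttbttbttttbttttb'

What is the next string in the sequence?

ttbttttbttbttttbttttbttbttttbttbtt

From term 3 onward, concatenate the last term with the second-to-last: tt·b = ttb, ttb·tt = ttbtt, …
So term 8 is ttbttttbttbttttbttttb·ttbttttbttbtt.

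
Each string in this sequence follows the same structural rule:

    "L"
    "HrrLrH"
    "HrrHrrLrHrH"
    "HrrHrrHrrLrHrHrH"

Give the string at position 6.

HrrHrrHrrHrrHrrLrHrHrHrHrH

Every step adds Hrr to the front and rH to the end of the previous string.
From HrrHrrHrrLrHrHrH, 2 further steps: HrrHrrHrrLrHrHrH → HrrHrrHrrHrrLrHrHrHrH → (answer).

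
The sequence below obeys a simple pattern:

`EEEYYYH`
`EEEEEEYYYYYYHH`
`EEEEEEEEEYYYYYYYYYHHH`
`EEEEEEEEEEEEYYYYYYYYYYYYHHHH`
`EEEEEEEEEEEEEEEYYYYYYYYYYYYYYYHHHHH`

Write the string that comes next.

The n-th term is 3n E's then 3n Y's then n H's (n = 1, 2, …).
At n = 6 the blocks have lengths 18, 18, 6.

EEEEEEEEEEEEEEEEEEYYYYYYYYYYYYYYYYYYHHHHHH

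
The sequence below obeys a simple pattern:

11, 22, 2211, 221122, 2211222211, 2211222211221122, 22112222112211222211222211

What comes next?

Each term (from the third on) is the previous term followed by the one before it: term 3 = 22·11 = 2211.
So term 8 is 22112222112211222211222211·2211222211221122.

221122221122112222112222112211222211221122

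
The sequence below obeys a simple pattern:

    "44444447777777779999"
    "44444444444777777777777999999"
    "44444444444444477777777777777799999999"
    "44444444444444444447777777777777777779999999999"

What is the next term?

Each string has the form 4^{4n-1} 7^{3n+3} 9^{2n}, where the shown terms are n = 2, 3, 4, 5.
For the next term, n = 6, so the run lengths are 23, 21, 12.

44444444444444444444444777777777777777777777999999999999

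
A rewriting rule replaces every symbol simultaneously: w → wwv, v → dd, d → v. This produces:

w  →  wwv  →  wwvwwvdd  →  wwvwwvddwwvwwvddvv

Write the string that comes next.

Rewriting the 18 symbols of wwvwwvddwwvwwvddvv one by one yields wwv wwv dd wwv wwv dd v v wwv wwv dd wwv wwv dd v v dd dd; concatenated:

wwvwwvddwwvwwvddvvwwvwwvddwwvwwvddvvdddd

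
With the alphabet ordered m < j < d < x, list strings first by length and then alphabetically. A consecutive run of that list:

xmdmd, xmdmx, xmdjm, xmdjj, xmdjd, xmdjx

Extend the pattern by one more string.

The successor of xmdjx increments the rightmost position that isn't already x and resets every position after it to m.

xmddm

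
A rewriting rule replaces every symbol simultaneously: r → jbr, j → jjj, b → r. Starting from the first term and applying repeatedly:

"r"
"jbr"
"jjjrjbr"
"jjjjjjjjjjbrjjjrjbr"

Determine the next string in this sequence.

jjjjjjjjjjjjjjjjjjjjjjjjjjjjjjrjbrjjjjjjjjjjbrjjjrjbr

φ(jjjjjjjjjjbrjjjrjbr) expands symbol-by-symbol to jjj jjj jjj jjj jjj jjj jjj jjj jjj jjj r jbr jjj jjj jjj jbr jjj r jbr; joining the 19 pieces gives the next term.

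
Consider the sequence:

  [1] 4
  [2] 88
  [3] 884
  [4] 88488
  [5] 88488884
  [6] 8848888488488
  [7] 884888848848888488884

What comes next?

Each term (from the third on) is the previous term followed by the one before it: term 3 = 88·4 = 884.
The next term joins 884888848848888488884 and 8848888488488.

8848888488488884888848848888488488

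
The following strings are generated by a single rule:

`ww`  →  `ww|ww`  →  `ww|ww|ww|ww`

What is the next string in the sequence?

s(k+1) = s(k)·|·s(k) — each term doubles the last with '|' between the halves.
So the next term is two copies of ww|ww|ww|ww with '|' between the halves.

ww|ww|ww|ww|ww|ww|ww|ww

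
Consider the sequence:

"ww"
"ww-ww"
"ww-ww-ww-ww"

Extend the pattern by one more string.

s(k+1) = s(k)·-·s(k) — each term doubles the last with '-' between the halves.
One more doubling of ww-ww-ww-ww gives the answer.

ww-ww-ww-ww-ww-ww-ww-ww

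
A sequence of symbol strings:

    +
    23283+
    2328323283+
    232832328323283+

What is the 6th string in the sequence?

2328323283232832328323283+

Each term is the previous one with 23283 prepended.
From 232832328323283+, 2 further steps: 232832328323283+ → 23283232832328323283+ → (answer).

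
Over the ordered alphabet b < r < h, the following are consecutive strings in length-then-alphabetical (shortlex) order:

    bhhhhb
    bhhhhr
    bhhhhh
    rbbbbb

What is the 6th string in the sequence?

rbbbbh

Advancing 2 positions from rbbbbb through rbbbbb → rbbbbr reaches term 6.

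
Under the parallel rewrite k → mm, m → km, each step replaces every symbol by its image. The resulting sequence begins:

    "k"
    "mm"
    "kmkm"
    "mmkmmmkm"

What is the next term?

Apply φ to mmkmmmkm symbol by symbol: m→km, m→km, k→mm, m→km, m→km, m→km, k→mm, m→km; joined: km km mm km km km mm km.

kmkmmmkmkmkmmmkm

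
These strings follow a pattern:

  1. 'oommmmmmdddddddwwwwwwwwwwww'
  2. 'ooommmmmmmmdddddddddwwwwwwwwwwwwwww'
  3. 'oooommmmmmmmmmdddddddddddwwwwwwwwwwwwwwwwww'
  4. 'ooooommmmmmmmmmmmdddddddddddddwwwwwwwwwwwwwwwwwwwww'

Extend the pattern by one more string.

oooooommmmmmmmmmmmmmdddddddddddddddwwwwwwwwwwwwwwwwwwwwwwww

Reading off run lengths: o runs 2, 3, 4, 5; m runs 6, 8, 10, 12; d runs 7, 9, 11, 13; w runs 12, 15, 18, 21 — each is linear in n, where the shown terms are n = 3, 4, 5, 6.
For the next term, n = 7, so the run lengths are 6, 14, 15, 24.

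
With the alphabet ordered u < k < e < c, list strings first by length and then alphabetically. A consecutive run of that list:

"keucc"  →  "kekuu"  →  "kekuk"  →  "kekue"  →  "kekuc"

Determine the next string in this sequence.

kekku

Treat kekuc as a base-4 numeral over the given alphabet and add one, carrying through any trailing c's.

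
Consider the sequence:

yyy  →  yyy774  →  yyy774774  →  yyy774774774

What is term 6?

yyy774774774774774

Each term is the previous one with 774 appended.
From yyy774774774, 2 further steps: yyy774774774 → yyy774774774774 → (answer).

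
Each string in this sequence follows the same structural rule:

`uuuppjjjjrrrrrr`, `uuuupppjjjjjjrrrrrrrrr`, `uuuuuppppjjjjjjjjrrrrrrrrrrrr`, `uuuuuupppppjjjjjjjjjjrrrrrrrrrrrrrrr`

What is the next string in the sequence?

uuuuuuuppppppjjjjjjjjjjjjrrrrrrrrrrrrrrrrrr

Reading off run lengths: u runs 3, 4, 5, 6; p runs 2, 3, 4, 5; j runs 4, 6, 8, 10; r runs 6, 9, 12, 15 — each is linear in n, where the shown terms are n = 2, 3, 4, 5.
Setting n = 6 gives 7, 6, 12, 18 characters in each block.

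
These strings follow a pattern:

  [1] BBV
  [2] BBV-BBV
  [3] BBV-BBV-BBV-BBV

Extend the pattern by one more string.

Every step duplicates the string with '-' between the halves.
Doubling BBV-BBV-BBV-BBV with '-' between the halves:

BBV-BBV-BBV-BBV-BBV-BBV-BBV-BBV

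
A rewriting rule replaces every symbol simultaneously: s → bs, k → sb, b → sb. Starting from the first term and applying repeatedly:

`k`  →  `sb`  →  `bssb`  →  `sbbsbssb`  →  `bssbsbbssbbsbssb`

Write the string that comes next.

φ(bssbsbbssbbsbssb) expands symbol-by-symbol to sb bs bs sb bs sb sb bs bs sb sb bs sb bs bs sb; joining the 16 pieces gives the next term.

sbbsbssbbssbsbbsbssbsbbssbbsbssb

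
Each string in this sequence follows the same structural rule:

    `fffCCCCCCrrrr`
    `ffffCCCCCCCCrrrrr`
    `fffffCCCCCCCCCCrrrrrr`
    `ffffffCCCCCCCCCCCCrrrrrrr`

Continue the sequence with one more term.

fffffffCCCCCCCCCCCCCCrrrrrrrr

Reading off run lengths: f runs 3, 4, 5, 6; C runs 6, 8, 10, 12; r runs 4, 5, 6, 7 — each is linear in n, where the shown terms are n = 3, 4, 5, 6.
For the next term, n = 7, so the run lengths are 7, 14, 8.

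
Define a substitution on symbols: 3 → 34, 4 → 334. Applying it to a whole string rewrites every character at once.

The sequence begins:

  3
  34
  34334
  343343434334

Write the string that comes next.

34334343433434334343343434334

Rewriting each symbol of 343343434334: 3→34, 4→334, 3→34, 3→34, 4→334, 3→34, 4→334, 3→34, 4→334, 3→34, 3→34, 4→334, which concatenates to 34 334 34 34 334 34 334 34 334 34 34 334.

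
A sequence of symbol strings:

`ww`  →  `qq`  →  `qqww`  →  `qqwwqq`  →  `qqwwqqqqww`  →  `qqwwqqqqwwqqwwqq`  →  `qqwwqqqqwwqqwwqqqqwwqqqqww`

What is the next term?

Each term (from the third on) is the previous term followed by the one before it: term 3 = qq·ww = qqww.
So term 8 is qqwwqqqqwwqqwwqqqqwwqqqqww·qqwwqqqqwwqqwwqq.

qqwwqqqqwwqqwwqqqqwwqqqqwwqqwwqqqqwwqqwwqq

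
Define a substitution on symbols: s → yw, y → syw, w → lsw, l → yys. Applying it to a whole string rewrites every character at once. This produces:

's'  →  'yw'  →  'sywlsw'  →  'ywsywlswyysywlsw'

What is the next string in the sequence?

sywlswywsywlswyysywlswsywsywywsywlswyysywlsw

φ(ywsywlswyysywlsw) expands symbol-by-symbol to syw lsw yw syw lsw yys yw lsw syw syw yw syw lsw yys yw lsw; joining the 16 pieces gives the next term.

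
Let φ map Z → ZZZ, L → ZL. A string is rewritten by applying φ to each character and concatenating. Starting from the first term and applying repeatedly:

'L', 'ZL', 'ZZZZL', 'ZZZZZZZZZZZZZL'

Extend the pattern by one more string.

Applying the rule to each of the 14 symbols of ZZZZZZZZZZZZZL gives the pieces ZZZ ZZZ ZZZ ZZZ ZZZ ZZZ ZZZ ZZZ ZZZ ZZZ ZZZ ZZZ ZZZ ZL, which concatenate to the answer.

ZZZZZZZZZZZZZZZZZZZZZZZZZZZZZZZZZZZZZZZZL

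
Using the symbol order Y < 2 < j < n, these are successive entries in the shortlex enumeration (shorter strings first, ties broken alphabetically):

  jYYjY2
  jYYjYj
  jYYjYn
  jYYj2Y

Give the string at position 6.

jYYj2j

Advancing 2 positions from jYYj2Y through jYYj2Y → jYYj22 reaches term 6.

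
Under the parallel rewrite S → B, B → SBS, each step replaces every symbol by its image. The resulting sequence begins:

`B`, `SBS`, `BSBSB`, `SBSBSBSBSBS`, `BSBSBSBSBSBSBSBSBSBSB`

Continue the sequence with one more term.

Rewriting the 21 symbols of BSBSBSBSBSBSBSBSBSBSB one by one yields SBS B SBS B SBS B SBS B SBS B SBS B SBS B SBS B SBS B SBS B SBS; concatenated:

SBSBSBSBSBSBSBSBSBSBSBSBSBSBSBSBSBSBSBSBSBS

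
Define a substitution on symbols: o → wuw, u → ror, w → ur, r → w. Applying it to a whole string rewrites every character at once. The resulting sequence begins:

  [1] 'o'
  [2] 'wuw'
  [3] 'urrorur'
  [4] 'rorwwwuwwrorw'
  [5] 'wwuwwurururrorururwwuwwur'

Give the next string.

ururrorururrorwrorwrorwwwuwwrorwrorwururrorururrorw

Applying the rule to each of the 25 symbols of wwuwwurururrorururwwuwwur gives the pieces ur ur ror ur ur ror w ror w ror w w wuw w ror w ror w ur ur ror ur ur ror w, which concatenate to the answer.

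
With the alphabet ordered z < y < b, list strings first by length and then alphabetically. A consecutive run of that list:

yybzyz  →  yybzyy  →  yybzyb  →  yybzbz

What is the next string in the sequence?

yybzby

The successor of yybzbz increments the rightmost position that isn't already b and resets every position after it to z.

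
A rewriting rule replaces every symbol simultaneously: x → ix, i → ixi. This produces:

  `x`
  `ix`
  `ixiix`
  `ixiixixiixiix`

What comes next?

φ(ixiixixiixiix) expands symbol-by-symbol to ixi ix ixi ixi ix ixi ix ixi ixi ix ixi ixi ix; joining the 13 pieces gives the next term.

ixiixixiixiixixiixixiixiixixiixiix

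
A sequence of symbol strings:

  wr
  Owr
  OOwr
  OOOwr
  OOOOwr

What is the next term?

The strings grow by a fixed prefix O each time.
Applying this once more to OOOOwr:

OOOOOwr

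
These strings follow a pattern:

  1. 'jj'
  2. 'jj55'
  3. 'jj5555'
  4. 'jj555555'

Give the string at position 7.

Every step adds 55 to the end: s(k+1) = s(k)·55.
From jj555555, 3 further steps: jj555555 → jj55555555 → jj5555555555 → (answer).

jj555555555555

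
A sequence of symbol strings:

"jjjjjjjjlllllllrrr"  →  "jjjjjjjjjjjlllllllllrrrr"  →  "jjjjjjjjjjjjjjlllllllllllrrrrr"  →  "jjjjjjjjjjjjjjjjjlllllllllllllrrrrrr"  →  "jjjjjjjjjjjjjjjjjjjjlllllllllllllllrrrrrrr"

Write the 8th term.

The n-th term is 3n+2 j's then 2n+3 l's then n+1 r's, where the shown terms are n = 2, 3, 4, 5, 6.
Setting n = 9 gives 29, 21, 10 characters in each block.

jjjjjjjjjjjjjjjjjjjjjjjjjjjjjlllllllllllllllllllllrrrrrrrrrr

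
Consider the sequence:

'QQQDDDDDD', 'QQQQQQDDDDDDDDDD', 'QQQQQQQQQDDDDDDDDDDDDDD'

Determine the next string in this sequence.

QQQQQQQQQQQQDDDDDDDDDDDDDDDDDD

The n-th term is 3n Q's then 4n+2 D's (n = 1, 2, …).
Setting n = 4 gives 12, 18 characters in each block.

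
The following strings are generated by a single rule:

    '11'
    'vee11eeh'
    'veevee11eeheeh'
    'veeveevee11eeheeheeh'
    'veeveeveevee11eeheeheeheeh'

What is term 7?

Every step adds vee to the front and eeh to the end of the previous string.
From veeveeveevee11eeheeheeheeh, 2 further steps: veeveeveevee11eeheeheeheeh → veeveeveeveevee11eeheeheeheeheeh → (answer).

veeveeveeveeveevee11eeheeheeheeheeheeh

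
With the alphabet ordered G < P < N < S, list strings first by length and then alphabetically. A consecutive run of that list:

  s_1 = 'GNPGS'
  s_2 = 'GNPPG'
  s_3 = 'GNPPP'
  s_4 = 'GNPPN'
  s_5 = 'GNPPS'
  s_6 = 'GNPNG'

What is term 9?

Continuing the enumeration 3 steps past GNPNG: GNPNG → GNPNP → GNPNN → (answer).

GNPNS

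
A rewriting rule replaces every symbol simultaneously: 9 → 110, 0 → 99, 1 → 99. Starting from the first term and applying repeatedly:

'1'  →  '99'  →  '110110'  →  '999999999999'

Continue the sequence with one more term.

Rewriting each symbol of 999999999999: 9→110, 9→110, 9→110, 9→110, 9→110, 9→110, 9→110, 9→110, 9→110, 9→110, 9→110, 9→110, which concatenates to 110 110 110 110 110 110 110 110 110 110 110 110.

110110110110110110110110110110110110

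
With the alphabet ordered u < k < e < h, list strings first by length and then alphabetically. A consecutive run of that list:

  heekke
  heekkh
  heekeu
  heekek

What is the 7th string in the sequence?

heekhu

Continuing the enumeration 3 steps past heekek: heekek → heekee → heekeh → (answer).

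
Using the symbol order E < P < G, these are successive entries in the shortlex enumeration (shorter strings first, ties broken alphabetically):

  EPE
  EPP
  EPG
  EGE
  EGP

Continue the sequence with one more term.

EGG

The successor of EGP increments the rightmost position that isn't already G and resets every position after it to E.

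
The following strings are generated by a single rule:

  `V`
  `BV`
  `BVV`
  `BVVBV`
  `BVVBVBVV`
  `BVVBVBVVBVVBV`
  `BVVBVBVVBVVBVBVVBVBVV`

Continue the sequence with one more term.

This is a Fibonacci-style word recurrence s(k) = s(k−1)·s(k−2): e.g. BV·V = BVV.
So term 8 is BVVBVBVVBVVBVBVVBVBVV·BVVBVBVVBVVBV.

BVVBVBVVBVVBVBVVBVBVVBVVBVBVVBVVBV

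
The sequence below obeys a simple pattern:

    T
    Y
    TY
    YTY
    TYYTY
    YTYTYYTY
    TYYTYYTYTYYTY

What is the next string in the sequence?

Each term (from the third on) is the two preceding terms concatenated in order: term 3 = T·Y = TY.
Continuing: YTYTYYTY · TYYTYYTYTYYTY gives term 8.

YTYTYYTYTYYTYYTYTYYTY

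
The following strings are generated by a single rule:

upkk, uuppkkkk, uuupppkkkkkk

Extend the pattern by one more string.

Reading off run lengths: u runs 1, 2, 3; p runs 1, 2, 3; k runs 2, 4, 6 — each is linear in n (n = 1, 2, …).
At n = 4 the blocks have lengths 4, 4, 8.

uuuuppppkkkkkkkk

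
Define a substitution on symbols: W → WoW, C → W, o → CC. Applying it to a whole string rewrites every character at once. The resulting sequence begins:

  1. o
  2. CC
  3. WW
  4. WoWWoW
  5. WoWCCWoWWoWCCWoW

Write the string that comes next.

φ(WoWCCWoWWoWCCWoW) expands symbol-by-symbol to WoW CC WoW W W WoW CC WoW WoW CC WoW W W WoW CC WoW; joining the 16 pieces gives the next term.

WoWCCWoWWWWoWCCWoWWoWCCWoWWWWoWCCWoW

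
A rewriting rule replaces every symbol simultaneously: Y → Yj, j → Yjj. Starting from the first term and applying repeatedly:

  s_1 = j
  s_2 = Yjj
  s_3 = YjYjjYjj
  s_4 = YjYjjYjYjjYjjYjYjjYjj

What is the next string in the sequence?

YjYjjYjYjjYjjYjYjjYjYjjYjjYjYjjYjjYjYjjYjYjjYjjYjYjjYjj

Applying the rule to each of the 21 symbols of YjYjjYjYjjYjjYjYjjYjj gives the pieces Yj Yjj Yj Yjj Yjj Yj Yjj Yj Yjj Yjj Yj Yjj Yjj Yj Yjj Yj Yjj Yjj Yj Yjj Yjj, which concatenate to the answer.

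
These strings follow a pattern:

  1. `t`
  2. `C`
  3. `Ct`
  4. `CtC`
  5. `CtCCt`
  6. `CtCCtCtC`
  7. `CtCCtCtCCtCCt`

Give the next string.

CtCCtCtCCtCCtCtCCtCtC

Each term (from the third on) is the previous term followed by the one before it: term 3 = C·t = Ct.
The next term joins CtCCtCtCCtCCt and CtCCtCtC.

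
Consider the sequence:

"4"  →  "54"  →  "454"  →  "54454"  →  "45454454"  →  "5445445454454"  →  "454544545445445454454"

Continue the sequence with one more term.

This is a Fibonacci-style word recurrence s(k) = s(k−2)·s(k−1): e.g. 4·54 = 454.
Continuing: 5445445454454 · 454544545445445454454 gives term 8.

5445445454454454544545445445454454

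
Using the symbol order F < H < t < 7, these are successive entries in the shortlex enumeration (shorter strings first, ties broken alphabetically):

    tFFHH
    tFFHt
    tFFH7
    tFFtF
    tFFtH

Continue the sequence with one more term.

Find the rightmost character of tFFtH below 7, bump it to the next letter, and reset everything to its right to F.

tFFtt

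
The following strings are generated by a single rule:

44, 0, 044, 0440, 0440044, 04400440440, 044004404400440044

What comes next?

04400440440044004404400440440

This is a Fibonacci-style word recurrence s(k) = s(k−1)·s(k−2): e.g. 0·44 = 044.
So term 8 is 044004404400440044·04400440440.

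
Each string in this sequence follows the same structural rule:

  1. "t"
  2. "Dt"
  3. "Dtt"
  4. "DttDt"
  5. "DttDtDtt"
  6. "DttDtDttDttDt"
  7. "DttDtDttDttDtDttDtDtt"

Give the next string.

This is a Fibonacci-style word recurrence s(k) = s(k−1)·s(k−2): e.g. Dt·t = Dtt.
Continuing: DttDtDttDttDtDttDtDtt · DttDtDttDttDt gives term 8.

DttDtDttDttDtDttDtDttDttDtDttDttDt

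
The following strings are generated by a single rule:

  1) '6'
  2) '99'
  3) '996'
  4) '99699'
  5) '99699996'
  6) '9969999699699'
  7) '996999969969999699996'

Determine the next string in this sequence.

From term 3 onward, concatenate the last term with the second-to-last: 99·6 = 996, 996·99 = 99699, …
The next term joins 996999969969999699996 and 9969999699699.

9969999699699996999969969999699699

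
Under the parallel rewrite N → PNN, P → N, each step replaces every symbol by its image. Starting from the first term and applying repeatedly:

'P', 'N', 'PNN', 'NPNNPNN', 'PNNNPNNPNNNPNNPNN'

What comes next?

φ(PNNNPNNPNNNPNNPNN) expands symbol-by-symbol to N PNN PNN PNN N PNN PNN N PNN PNN PNN N PNN PNN N PNN PNN; joining the 17 pieces gives the next term.

NPNNPNNPNNNPNNPNNNPNNPNNPNNNPNNPNNNPNNPNN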